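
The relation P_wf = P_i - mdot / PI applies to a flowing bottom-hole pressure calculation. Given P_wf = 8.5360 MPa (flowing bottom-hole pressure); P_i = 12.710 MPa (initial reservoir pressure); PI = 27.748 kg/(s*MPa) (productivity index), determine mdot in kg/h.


mdot = (P_i - P_wf) * PI
mdot = (12.710 - 8.5360) * 27.748
mdot = 115.8202 kg/s
Convert: 115.8202 kg/s * 3600.0 = 4.1695e+05 kg/h
mdot = 4.1695e+05 kg/h


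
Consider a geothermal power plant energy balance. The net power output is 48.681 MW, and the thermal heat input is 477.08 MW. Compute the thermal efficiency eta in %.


eta = W_net / Q_in * 100
eta = 48.681 / 477.08 * 100
eta = 10.204 %


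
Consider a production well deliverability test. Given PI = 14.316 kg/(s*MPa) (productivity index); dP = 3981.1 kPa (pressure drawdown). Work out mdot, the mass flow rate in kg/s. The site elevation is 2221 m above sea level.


mdot = PI * dP / 1000
mdot = 14.316 * 3981.1 / 1000
mdot = 56.993 kg/s


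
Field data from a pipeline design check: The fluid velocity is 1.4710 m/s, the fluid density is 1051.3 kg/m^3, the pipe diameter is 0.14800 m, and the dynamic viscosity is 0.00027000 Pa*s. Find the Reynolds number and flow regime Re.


Step 1: Re = rho*vel*D/mu = 1051.3*1.471*0.148/0.00027 = 8.4769e+05
Step 2: Re = 8.4769e+05 > 4000, so flow is turbulent.
Re = 8.4769e+05 (turbulent)


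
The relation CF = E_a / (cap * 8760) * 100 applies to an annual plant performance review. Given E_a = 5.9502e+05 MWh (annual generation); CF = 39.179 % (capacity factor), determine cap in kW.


cap = E_a / (CF/100 * 8760)
cap = 5.9502e+05 / (39.179/100 * 8760)
cap = 173.3701 MW
Convert: 173.3701 MW * 1000.0 = 1.7337e+05 kW
cap = 1.7337e+05 kW


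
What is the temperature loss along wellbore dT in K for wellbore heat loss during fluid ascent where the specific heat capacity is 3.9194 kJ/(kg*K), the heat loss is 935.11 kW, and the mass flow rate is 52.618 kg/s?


dT = Q_loss / (mdot * cp)
dT = 935.11 / (52.618 * 3.9194)
dT = 4.5343 K


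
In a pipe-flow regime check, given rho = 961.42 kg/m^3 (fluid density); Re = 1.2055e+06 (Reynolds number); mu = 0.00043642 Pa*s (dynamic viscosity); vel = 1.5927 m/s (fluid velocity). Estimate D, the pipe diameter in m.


D = Re * mu / (rho * vel)
D = 1.2055e+06 * 0.00043642 / (961.42 * 1.5927)
D = 0.34358 m


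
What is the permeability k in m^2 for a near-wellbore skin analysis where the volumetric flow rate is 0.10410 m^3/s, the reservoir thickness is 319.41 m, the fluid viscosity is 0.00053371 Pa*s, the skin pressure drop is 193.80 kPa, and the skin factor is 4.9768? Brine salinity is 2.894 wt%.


k = S*q*mu / (2*pi*dP_s*1000*hr)
k = 4.9768*0.10410*0.00053371 / (2*pi*193.80*1000*319.41)
k = 7.1093e-13 m^2


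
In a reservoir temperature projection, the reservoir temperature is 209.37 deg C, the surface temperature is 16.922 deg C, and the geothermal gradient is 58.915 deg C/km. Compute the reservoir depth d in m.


d = (T_res - T_surf) / grad * 1000
d = (209.37 - 16.922) / 58.915 * 1000
d = 3266.5 m


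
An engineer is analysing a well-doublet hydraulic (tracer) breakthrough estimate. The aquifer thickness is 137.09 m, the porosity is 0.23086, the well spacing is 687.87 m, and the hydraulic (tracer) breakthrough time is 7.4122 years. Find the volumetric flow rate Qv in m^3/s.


Qv = pi*hr*phi*L^2 / (3*t_bt*365.25*86400)
Qv = pi*137.09*0.23086*687.87^2 / (3*7.4122*365.25*86400)
Qv = 0.067042 m^3/s


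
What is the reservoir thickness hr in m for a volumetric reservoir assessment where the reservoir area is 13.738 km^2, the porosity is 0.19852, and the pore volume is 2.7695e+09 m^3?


hr = Vp / (A * 1e6 * phi)
hr = 2.7695e+09 / (13.738 * 1e6 * 0.19852)
hr = 1015.5 m


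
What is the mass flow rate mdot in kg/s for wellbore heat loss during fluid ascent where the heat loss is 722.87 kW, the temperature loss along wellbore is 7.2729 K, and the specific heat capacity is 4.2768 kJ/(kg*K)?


mdot = Q_loss / (cp * dT)
mdot = 722.87 / (4.2768 * 7.2729)
mdot = 23.240 kg/s


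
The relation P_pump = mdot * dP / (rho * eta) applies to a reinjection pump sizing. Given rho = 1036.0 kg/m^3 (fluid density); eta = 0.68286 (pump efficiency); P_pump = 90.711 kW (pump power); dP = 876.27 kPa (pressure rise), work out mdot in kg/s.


mdot = P_pump * rho * eta / dP
mdot = 90.711 * 1036.0 * 0.68286 / 876.27
mdot = 73.234 kg/s


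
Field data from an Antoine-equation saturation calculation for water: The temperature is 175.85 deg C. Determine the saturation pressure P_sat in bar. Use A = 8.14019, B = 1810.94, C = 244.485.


P_sat = 10^(A - B/(C + T)) / 760 * 0.101325
P_sat = 10^(8.14019 - 1810.94/(244.485 + 175.85)) / 760 * 0.101325
P_sat = 0.9052479 MPa
Convert: 0.9052479 MPa * 10.0 = 9.0525 bar
P_sat = 9.0525 bar


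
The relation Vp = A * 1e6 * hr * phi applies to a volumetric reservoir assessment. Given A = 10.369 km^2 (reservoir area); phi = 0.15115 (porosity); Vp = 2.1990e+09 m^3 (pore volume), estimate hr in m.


hr = Vp / (A * 1e6 * phi)
hr = 2.1990e+09 / (10.369 * 1e6 * 0.15115)
hr = 1403.1 m


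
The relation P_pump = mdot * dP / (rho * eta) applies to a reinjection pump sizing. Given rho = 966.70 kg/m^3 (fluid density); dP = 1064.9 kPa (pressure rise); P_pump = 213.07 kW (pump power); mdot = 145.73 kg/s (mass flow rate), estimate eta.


eta = mdot * dP / (rho * P_pump)
eta = 145.73 * 1064.9 / (966.70 * 213.07)
eta = 0.75343


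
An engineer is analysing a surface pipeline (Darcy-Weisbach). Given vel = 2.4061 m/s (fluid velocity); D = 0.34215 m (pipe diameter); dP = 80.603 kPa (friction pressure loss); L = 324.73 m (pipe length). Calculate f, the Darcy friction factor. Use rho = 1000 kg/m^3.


f = dP*1000 / ((L/D)*(rho*vel^2/2))
f = 80.603*1000 / ((324.73/0.34215)*(1000*2.4061^2/2))
f = 0.029339


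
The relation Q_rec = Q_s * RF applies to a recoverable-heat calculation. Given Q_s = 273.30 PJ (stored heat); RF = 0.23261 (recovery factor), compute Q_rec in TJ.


Q_rec = Q_s * RF
Q_rec = 273.30 * 0.23261
Q_rec = 63.57231 PJ
Convert: 63.57231 PJ * 1000.0 = 63572 TJ
Q_rec = 63572 TJ


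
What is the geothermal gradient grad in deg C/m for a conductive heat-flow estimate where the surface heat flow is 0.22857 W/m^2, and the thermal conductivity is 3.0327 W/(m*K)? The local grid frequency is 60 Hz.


grad = q * 1000 / k
grad = 0.22857 * 1000 / 3.0327
grad = 75.36848 deg C/km
Convert: 75.36848 deg C/km * 0.001 = 0.075368 deg C/m
grad = 0.075368 deg C/m


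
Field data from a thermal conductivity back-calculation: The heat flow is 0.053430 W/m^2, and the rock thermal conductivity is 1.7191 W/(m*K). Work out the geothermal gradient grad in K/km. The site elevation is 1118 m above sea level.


grad = q / k * 1000
grad = 0.053430 / 1.7191 * 1000
grad = 31.08022 deg C/km
Convert: 31.08022 deg C/km * 1.0 = 31.080 K/km
grad = 31.080 K/km


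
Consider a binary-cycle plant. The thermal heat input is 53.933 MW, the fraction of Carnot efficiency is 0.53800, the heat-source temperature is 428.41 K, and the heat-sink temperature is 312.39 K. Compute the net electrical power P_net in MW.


Step 1: eta = (1 - Tc/Th)*f = (1 - 312.39/428.41)*0.538 = 0.1456987
Step 2: P_net = eta * Q_in = 0.1456987 * 53.933 = 7.8580 MW
P_net = 7.8580 MW


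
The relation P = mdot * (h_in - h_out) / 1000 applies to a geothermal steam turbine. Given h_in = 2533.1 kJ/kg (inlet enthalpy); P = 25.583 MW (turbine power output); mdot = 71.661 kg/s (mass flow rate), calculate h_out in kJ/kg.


h_out = h_in - P * 1000 / mdot
h_out = 2533.1 - 25.583 * 1000 / 71.661
h_out = 2176.1 kJ/kg


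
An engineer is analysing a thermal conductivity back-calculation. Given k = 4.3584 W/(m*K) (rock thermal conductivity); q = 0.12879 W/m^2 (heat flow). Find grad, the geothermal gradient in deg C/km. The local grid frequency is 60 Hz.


grad = q / k * 1000
grad = 0.12879 / 4.3584 * 1000
grad = 29.550 deg C/km


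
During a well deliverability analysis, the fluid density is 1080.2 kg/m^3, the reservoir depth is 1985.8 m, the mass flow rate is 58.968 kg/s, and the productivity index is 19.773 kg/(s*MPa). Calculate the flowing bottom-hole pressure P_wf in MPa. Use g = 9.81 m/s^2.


Step 1: P_i = rho*g*h/1e6 = 1080.2*9.81*1985.8/1e6 = 21.04305 MPa
Step 2: P_wf = P_i - mdot/PI = 21.04305 - 58.968/19.773 = 18.061 MPa
P_wf = 18.061 MPa


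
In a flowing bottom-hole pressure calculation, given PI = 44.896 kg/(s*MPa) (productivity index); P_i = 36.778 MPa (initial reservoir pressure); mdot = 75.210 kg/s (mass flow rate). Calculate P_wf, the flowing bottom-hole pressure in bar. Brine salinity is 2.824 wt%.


P_wf = P_i - mdot / PI
P_wf = 36.778 - 75.210 / 44.896
P_wf = 35.10280 MPa
Convert: 35.10280 MPa * 10.0 = 351.03 bar
P_wf = 351.03 bar


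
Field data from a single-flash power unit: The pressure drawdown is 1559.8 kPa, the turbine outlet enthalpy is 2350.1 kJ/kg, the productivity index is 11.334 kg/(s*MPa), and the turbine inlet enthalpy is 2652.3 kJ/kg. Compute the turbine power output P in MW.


Step 1: mdot = PI * dP / 1000 = 11.334 * 1559.8 / 1000 = 17.67877 kg/s
Step 2: P = mdot*(h_in - h_out)/1000 = 17.67877*(2652.3 - 2350.1)/1000 = 5.3425 MW
P = 5.3425 MW


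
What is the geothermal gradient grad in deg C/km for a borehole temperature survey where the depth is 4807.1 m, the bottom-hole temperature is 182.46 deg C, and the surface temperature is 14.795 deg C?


grad = (T_d - T_surf) / d * 1000
grad = (182.46 - 14.795) / 4807.1 * 1000
grad = 34.879 deg C/km


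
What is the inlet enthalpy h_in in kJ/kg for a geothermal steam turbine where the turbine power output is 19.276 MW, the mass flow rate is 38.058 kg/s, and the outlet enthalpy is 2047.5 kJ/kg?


h_in = h_out + P * 1000 / mdot
h_in = 2047.5 + 19.276 * 1000 / 38.058
h_in = 2554.0 kJ/kg


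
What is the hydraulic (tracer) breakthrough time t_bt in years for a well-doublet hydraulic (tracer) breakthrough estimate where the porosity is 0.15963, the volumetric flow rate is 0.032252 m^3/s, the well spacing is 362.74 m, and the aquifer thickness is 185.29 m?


t_bt = pi * hr * phi * L^2 / (3 * Qv) / (365.25*86400)
t_bt = pi * 185.29 * 0.15963 * 362.74^2 / (3 * 0.032252) / (365.25*86400)
t_bt = 4.0043 years


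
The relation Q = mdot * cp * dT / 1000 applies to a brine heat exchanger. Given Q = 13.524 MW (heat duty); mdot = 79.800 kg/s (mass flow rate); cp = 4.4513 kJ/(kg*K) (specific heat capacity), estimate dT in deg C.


dT = Q * 1000 / (mdot * cp)
dT = 13.524 * 1000 / (79.800 * 4.4513)
dT = 38.07285 K
Convert (temperature difference, 1 K = 1 deg C): 38.07285 K = 38.07285 deg C
dT = 38.073 deg C


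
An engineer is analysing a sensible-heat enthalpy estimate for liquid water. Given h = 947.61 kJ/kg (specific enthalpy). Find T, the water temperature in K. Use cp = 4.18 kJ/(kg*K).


T = h / cp
T = 947.61 / 4.18
T = 226.7010 deg C
Convert to K: 226.7010 + 273.15 = 499.85 K
T = 499.85 K


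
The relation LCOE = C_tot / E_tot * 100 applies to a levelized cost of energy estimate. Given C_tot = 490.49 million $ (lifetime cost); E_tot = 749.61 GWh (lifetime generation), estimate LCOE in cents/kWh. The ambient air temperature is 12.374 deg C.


LCOE = C_tot / E_tot * 100
LCOE = 490.49 / 749.61 * 100
LCOE = 65.433 cents/kWh


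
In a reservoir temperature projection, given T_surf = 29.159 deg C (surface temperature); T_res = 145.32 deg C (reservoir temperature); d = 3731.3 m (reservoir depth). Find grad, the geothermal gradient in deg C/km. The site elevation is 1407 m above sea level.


grad = (T_res - T_surf) / d * 1000
grad = (145.32 - 29.159) / 3731.3 * 1000
grad = 31.132 deg C/km


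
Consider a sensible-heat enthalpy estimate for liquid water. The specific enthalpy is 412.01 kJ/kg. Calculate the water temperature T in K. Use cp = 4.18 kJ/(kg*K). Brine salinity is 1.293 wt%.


T = h / cp
T = 412.01 / 4.18
T = 98.56699 deg C
Convert to K: 98.56699 + 273.15 = 371.72 K
T = 371.72 K


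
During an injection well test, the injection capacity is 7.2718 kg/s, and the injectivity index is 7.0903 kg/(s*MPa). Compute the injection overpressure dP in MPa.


dP = mdot * 1000 / II
dP = 7.2718 * 1000 / 7.0903
dP = 1025.598 kPa
Convert: 1025.598 kPa * 0.001 = 1.0256 MPa
dP = 1.0256 MPa


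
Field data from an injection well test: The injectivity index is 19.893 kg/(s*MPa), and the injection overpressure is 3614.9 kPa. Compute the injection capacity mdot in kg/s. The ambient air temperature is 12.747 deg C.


mdot = II * dP / 1000
mdot = 19.893 * 3614.9 / 1000
mdot = 71.911 kg/s


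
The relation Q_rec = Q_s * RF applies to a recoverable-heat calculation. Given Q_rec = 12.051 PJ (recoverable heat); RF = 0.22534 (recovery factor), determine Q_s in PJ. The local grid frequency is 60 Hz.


Q_s = Q_rec / RF
Q_s = 12.051 / 0.22534
Q_s = 53.479 PJ


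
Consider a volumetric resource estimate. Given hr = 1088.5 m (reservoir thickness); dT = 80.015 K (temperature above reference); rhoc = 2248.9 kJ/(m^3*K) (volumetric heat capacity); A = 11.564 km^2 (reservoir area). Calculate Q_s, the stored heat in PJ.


Step 1: Vr = A*1e6*hr = 11.564*1e6*1088.5 = 1.258741e+10 m^3
Step 2: Q_s = Vr*rhoc*dT/1e12 = 1.258741e+10*2248.9*80.015/1e12 = 2265.1 PJ
Q_s = 2265.1 PJ


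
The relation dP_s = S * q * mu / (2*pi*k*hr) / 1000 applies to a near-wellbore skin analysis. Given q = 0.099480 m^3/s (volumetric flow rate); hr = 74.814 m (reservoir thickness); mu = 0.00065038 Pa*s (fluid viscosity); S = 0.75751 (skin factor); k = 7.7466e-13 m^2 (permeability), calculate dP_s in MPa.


dP_s = S * q * mu / (2*pi*k*hr) / 1000
dP_s = 0.75751 * 0.099480 * 0.00065038 / (2*pi*7.7466e-13*74.814) / 1000
dP_s = 134.5914 kPa
Convert: 134.5914 kPa * 0.001 = 0.13459 MPa
dP_s = 0.13459 MPa


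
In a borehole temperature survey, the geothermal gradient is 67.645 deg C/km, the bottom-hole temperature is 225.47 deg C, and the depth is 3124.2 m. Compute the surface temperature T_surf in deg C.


T_surf = T_d - grad * d / 1000
T_surf = 225.47 - 67.645 * 3124.2 / 1000
T_surf = 14.133 deg C


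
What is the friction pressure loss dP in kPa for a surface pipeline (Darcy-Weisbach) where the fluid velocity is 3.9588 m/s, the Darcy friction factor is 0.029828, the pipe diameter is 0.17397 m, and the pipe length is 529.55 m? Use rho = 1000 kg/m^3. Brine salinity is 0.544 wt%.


dP = f * (L/D) * (rho*vel^2/2) / 1000
dP = 0.029828 * (529.55/0.17397) * (1000*3.9588^2/2) / 1000
dP = 711.47 kPa


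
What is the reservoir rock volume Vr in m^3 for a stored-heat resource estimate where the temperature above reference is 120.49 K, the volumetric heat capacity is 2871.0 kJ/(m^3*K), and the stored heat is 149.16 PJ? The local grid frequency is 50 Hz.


Vr = Q_s * 1e12 / (rhoc * dT)
Vr = 149.16 * 1e12 / (2871.0 * 120.49)
Vr = 4.3119e+08 m^3


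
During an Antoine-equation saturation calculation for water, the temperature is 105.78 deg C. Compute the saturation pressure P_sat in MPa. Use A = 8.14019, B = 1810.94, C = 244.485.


P_sat = 10^(A - B/(C + T)) / 760 * 0.101325
P_sat = 10^(8.14019 - 1810.94/(244.485 + 105.78)) / 760 * 0.101325
P_sat = 0.12442 MPa


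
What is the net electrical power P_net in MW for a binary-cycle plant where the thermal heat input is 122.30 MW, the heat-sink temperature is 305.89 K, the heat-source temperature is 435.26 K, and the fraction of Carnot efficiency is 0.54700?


Step 1: eta = (1 - Tc/Th)*f = (1 - 305.89/435.26)*0.547 = 0.1625819
Step 2: P_net = eta * Q_in = 0.1625819 * 122.3 = 19.884 MW
P_net = 19.884 MW


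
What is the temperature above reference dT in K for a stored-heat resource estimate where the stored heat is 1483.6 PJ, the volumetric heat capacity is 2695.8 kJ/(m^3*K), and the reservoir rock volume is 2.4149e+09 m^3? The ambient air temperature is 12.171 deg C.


dT = Q_s * 1e12 / (Vr * rhoc)
dT = 1483.6 * 1e12 / (2.4149e+09 * 2695.8)
dT = 227.89 K


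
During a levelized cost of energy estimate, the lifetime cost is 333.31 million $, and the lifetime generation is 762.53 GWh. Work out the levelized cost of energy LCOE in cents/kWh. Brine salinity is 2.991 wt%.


LCOE = C_tot / E_tot * 100
LCOE = 333.31 / 762.53 * 100
LCOE = 43.711 cents/kWh


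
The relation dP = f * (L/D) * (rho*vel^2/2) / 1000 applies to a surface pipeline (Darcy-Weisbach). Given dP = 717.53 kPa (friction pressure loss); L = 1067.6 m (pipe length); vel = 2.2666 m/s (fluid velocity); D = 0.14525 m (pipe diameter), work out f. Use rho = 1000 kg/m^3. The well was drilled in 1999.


f = dP*1000 / ((L/D)*(rho*vel^2/2))
f = 717.53*1000 / ((1067.6/0.14525)*(1000*2.2666^2/2))
f = 0.038004


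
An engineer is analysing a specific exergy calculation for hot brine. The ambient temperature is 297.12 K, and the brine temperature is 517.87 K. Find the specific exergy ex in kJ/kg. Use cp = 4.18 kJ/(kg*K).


ex = cp * ((T_b - T_0) - T_0 * ln(T_b/T_0))
ex = 4.18 * ((517.87 - 297.12) - 297.12 * ln(517.87/297.12))
ex = 232.72 kJ/kg


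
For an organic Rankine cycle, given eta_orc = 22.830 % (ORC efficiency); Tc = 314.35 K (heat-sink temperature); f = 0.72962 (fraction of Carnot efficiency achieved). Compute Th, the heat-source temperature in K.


Th = Tc / (1 - (eta_orc/100)/f)
Th = 314.35 / (1 - (22.830/100)/0.72962)
Th = 457.50 K


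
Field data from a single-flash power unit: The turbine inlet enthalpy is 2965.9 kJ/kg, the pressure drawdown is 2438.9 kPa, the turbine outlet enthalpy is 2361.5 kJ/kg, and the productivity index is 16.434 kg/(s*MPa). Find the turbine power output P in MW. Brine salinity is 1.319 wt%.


Step 1: mdot = PI * dP / 1000 = 16.434 * 2438.9 / 1000 = 40.08088 kg/s
Step 2: P = mdot*(h_in - h_out)/1000 = 40.08088*(2965.9 - 2361.5)/1000 = 24.225 MW
P = 24.225 MW


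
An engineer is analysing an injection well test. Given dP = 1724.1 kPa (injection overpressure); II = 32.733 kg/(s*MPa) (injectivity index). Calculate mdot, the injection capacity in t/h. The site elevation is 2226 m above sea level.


mdot = II * dP / 1000
mdot = 32.733 * 1724.1 / 1000
mdot = 56.43497 kg/s
Convert: 56.43497 kg/s * 3.6 = 203.17 t/h
mdot = 203.17 t/h


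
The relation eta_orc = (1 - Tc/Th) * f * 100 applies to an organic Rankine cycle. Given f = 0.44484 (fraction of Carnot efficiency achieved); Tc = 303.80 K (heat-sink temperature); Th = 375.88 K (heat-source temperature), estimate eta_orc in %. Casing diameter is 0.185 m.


eta_orc = (1 - Tc/Th) * f * 100
eta_orc = (1 - 303.80/375.88) * 0.44484 * 100
eta_orc = 8.5304 %


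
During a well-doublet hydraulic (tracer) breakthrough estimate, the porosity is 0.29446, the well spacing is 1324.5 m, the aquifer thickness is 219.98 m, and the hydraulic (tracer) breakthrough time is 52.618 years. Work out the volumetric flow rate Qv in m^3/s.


Qv = pi*hr*phi*L^2 / (3*t_bt*365.25*86400)
Qv = pi*219.98*0.29446*1324.5^2 / (3*52.618*365.25*86400)
Qv = 0.071664 m^3/s


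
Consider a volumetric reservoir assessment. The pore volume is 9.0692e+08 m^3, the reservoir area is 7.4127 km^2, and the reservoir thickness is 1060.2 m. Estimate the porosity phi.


phi = Vp / (A * 1e6 * hr)
phi = 9.0692e+08 / (7.4127 * 1e6 * 1060.2)
phi = 0.11540


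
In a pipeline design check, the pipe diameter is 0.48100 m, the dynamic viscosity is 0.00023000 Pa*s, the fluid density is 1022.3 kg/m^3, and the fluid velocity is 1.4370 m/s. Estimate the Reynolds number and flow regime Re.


Step 1: Re = rho*vel*D/mu = 1022.3*1.437*0.481/0.00023 = 3.0722e+06
Step 2: Re = 3.0722e+06 > 4000, so flow is turbulent.
Re = 3.0722e+06 (turbulent)


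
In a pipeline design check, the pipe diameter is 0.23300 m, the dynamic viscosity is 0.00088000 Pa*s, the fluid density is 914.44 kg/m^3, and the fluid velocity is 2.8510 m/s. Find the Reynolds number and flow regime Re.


Step 1: Re = rho*vel*D/mu = 914.44*2.851*0.233/0.00088 = 6.9028e+05
Step 2: Re = 6.9028e+05 > 4000, so flow is turbulent.
Re = 6.9028e+05 (turbulent)


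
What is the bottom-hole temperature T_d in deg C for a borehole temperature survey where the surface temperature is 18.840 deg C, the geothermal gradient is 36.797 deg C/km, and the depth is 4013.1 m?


T_d = T_surf + grad * d / 1000
T_d = 18.840 + 36.797 * 4013.1 / 1000
T_d = 166.51 deg C


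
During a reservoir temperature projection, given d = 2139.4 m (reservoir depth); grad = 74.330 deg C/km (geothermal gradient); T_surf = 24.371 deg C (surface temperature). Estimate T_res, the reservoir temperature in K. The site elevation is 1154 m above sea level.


T_res = T_surf + grad * d / 1000
T_res = 24.371 + 74.330 * 2139.4 / 1000
T_res = 183.3926 deg C
Convert to K: 183.3926 + 273.15 = 456.54 K
T_res = 456.54 K


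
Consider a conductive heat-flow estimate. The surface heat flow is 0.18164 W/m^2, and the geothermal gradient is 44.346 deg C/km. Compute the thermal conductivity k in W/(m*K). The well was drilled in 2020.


k = q * 1000 / grad
k = 0.18164 * 1000 / 44.346
k = 4.0960 W/(m*K)


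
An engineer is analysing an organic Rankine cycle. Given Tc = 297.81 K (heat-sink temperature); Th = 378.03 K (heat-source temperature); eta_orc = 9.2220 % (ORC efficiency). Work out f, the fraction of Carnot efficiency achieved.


f = (eta_orc/100) / (1 - Tc/Th)
f = (9.2220/100) / (1 - 297.81/378.03)
f = 0.43458


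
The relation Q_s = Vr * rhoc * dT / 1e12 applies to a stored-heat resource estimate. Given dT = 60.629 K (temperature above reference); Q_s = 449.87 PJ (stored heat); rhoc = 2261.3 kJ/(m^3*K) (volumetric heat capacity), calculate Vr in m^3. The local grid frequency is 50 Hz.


Vr = Q_s * 1e12 / (rhoc * dT)
Vr = 449.87 * 1e12 / (2261.3 * 60.629)
Vr = 3.2813e+09 m^3


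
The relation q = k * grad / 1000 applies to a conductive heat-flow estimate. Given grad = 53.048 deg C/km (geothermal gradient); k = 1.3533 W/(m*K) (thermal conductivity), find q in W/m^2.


q = k * grad / 1000
q = 1.3533 * 53.048 / 1000
q = 0.071790 W/m^2


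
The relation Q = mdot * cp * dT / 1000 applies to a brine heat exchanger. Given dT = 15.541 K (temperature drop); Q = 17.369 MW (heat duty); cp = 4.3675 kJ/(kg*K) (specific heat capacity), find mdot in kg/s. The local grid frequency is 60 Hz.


mdot = Q * 1000 / (cp * dT)
mdot = 17.369 * 1000 / (4.3675 * 15.541)
mdot = 255.90 kg/s


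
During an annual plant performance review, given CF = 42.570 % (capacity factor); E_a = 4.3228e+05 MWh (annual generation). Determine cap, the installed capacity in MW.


cap = E_a / (CF/100 * 8760)
cap = 4.3228e+05 / (42.570/100 * 8760)
cap = 115.92 MW


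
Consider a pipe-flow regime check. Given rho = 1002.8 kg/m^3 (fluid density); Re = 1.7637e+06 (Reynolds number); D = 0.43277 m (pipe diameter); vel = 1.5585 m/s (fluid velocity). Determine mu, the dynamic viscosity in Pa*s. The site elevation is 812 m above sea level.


mu = rho * vel * D / Re
mu = 1002.8 * 1.5585 * 0.43277 / 1.7637e+06
mu = 0.00038349 Pa*s


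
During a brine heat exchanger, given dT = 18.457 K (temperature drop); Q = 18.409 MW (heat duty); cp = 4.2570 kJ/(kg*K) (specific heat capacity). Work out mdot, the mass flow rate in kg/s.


mdot = Q * 1000 / (cp * dT)
mdot = 18.409 * 1000 / (4.2570 * 18.457)
mdot = 234.30 kg/s


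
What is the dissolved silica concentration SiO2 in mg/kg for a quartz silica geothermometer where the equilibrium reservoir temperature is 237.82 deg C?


SiO2 = 10^(5.19 - 1309/(T_eq + 273.15))
SiO2 = 10^(5.19 - 1309/(237.82 + 273.15))
SiO2 = 424.82 mg/kg


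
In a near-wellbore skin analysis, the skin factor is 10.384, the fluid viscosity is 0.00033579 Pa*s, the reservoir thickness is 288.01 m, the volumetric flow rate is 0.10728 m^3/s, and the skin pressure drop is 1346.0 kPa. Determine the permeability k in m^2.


k = S*q*mu / (2*pi*dP_s*1000*hr)
k = 10.384*0.10728*0.00033579 / (2*pi*1346.0*1000*288.01)
k = 1.5357e-13 m^2


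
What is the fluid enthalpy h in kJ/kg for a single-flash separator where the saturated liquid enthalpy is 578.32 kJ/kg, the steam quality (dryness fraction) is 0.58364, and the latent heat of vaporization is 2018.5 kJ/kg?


h = hf + x * hfg
h = 578.32 + 0.58364 * 2018.5
h = 1756.4 kJ/kg


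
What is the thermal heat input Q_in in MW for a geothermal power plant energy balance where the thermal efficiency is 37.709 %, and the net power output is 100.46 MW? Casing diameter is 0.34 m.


Q_in = W_net / (eta / 100)
Q_in = 100.46 / (37.709 / 100)
Q_in = 266.41 MW


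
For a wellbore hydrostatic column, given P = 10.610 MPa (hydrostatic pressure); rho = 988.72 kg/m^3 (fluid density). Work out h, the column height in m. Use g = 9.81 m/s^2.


h = P * 1e6 / (g * rho)
h = 10.610 * 1e6 / (9.81 * 988.72)
h = 1093.9 m


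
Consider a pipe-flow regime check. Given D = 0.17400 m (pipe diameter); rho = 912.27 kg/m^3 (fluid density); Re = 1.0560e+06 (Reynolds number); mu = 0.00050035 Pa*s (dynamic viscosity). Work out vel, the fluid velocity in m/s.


vel = Re * mu / (rho * D)
vel = 1.0560e+06 * 0.00050035 / (912.27 * 0.17400)
vel = 3.3286 m/s


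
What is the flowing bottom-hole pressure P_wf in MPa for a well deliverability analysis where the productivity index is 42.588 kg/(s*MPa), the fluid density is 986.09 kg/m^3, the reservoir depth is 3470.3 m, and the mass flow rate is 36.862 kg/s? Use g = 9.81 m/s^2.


Step 1: P_i = rho*g*h/1e6 = 986.09*9.81*3470.3/1e6 = 33.57010 MPa
Step 2: P_wf = P_i - mdot/PI = 33.57010 - 36.862/42.588 = 32.705 MPa
P_wf = 32.705 MPa


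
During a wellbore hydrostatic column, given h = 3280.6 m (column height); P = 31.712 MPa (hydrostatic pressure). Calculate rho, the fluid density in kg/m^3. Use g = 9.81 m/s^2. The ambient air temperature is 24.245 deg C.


rho = P * 1e6 / (g * h)
rho = 31.712 * 1e6 / (9.81 * 3280.6)
rho = 985.37 kg/m^3


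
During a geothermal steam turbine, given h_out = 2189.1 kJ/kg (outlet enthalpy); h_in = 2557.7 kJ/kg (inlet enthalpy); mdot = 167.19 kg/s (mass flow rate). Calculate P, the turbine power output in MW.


P = mdot * (h_in - h_out) / 1000
P = 167.19 * (2557.7 - 2189.1) / 1000
P = 61.626 MW


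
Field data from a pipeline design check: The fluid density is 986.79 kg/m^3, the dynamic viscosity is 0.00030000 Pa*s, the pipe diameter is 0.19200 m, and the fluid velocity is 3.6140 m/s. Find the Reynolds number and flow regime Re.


Step 1: Re = rho*vel*D/mu = 986.79*3.614*0.192/0.0003 = 2.2824e+06
Step 2: Re = 2.2824e+06 > 4000, so flow is turbulent.
Re = 2.2824e+06 (turbulent)


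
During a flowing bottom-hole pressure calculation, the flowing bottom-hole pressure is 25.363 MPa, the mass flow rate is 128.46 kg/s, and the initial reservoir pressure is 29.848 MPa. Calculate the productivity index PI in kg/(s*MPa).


PI = mdot / (P_i - P_wf)
PI = 128.46 / (29.848 - 25.363)
PI = 28.642 kg/(s*MPa)


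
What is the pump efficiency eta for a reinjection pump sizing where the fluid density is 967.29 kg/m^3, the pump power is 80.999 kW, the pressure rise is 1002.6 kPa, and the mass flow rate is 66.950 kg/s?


eta = mdot * dP / (rho * P_pump)
eta = 66.950 * 1002.6 / (967.29 * 80.999)
eta = 0.85673


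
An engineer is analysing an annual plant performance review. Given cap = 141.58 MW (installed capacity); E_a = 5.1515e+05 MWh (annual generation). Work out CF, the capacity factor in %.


CF = E_a / (cap * 8760) * 100
CF = 5.1515e+05 / (141.58 * 8760) * 100
CF = 41.536 %


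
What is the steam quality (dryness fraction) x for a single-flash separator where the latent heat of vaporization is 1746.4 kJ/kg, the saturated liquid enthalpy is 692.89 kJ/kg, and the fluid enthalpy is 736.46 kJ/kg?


x = (h - hf) / hfg
x = (736.46 - 692.89) / 1746.4
x = 0.024948


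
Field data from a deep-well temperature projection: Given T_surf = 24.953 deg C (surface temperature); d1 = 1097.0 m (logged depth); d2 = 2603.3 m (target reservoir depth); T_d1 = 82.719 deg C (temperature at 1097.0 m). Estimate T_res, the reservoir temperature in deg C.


Step 1: grad = (T_d1 - T_surf)/d1 * 1000 = (82.719 - 24.953)/1097.0 * 1000 = 52.65816 deg C/km
Step 2: T_res = T_surf + grad*d2/1000 = 24.953 + 52.65816*2603.3/1000 = 162.04 deg C
T_res = 162.04 deg C


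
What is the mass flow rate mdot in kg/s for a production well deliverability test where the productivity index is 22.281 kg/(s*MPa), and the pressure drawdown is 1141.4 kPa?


mdot = PI * dP / 1000
mdot = 22.281 * 1141.4 / 1000
mdot = 25.432 kg/s


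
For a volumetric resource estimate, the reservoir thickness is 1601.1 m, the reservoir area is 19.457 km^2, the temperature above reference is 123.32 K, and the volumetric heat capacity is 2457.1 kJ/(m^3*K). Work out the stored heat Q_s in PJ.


Step 1: Vr = A*1e6*hr = 19.457*1e6*1601.1 = 3.115260e+10 m^3
Step 2: Q_s = Vr*rhoc*dT/1e12 = 3.115260e+10*2457.1*123.32/1e12 = 9439.5 PJ
Q_s = 9439.5 PJ


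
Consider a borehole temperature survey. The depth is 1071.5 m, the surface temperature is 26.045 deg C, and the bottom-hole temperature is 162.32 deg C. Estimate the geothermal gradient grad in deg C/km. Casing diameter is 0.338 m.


grad = (T_d - T_surf) / d * 1000
grad = (162.32 - 26.045) / 1071.5 * 1000
grad = 127.18 deg C/km


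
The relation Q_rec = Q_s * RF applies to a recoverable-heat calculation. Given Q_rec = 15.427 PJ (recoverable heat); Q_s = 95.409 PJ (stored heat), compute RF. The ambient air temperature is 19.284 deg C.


RF = Q_rec / Q_s
RF = 15.427 / 95.409
RF = 0.16169


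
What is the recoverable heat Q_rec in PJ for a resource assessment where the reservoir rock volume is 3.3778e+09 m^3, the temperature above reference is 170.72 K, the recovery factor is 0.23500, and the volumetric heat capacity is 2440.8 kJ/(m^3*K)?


Step 1: Q_s = Vr*rhoc*dT/1e12 = 3.3778e+09*2440.8*170.72/1e12 = 1407.507 PJ
Step 2: Q_rec = Q_s * RF = 1407.507 * 0.235 = 330.76 PJ
Q_rec = 330.76 PJ


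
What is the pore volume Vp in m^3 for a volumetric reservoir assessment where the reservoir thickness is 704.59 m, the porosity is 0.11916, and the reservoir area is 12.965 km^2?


Vp = A * 1e6 * hr * phi
Vp = 12.965 * 1e6 * 704.59 * 0.11916
Vp = 1.0885e+09 m^3


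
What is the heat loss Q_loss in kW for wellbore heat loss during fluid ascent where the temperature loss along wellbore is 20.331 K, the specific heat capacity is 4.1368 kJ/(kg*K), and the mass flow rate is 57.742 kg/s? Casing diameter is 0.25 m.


Q_loss = mdot * cp * dT
Q_loss = 57.742 * 4.1368 * 20.331
Q_loss = 4856.4 kW


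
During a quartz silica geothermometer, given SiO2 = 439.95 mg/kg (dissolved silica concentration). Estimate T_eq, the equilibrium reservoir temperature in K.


T_eq = 1309 / (5.19 - log10(SiO2)) - 273.15
T_eq = 1309 / (5.19 - log10(439.95)) - 273.15
T_eq = 240.8694 deg C
Convert to K: 240.8694 + 273.15 = 514.02 K
T_eq = 514.02 K


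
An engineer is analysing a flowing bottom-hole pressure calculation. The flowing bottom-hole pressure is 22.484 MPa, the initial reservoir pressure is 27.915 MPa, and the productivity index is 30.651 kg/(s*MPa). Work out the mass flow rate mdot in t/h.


mdot = (P_i - P_wf) * PI
mdot = (27.915 - 22.484) * 30.651
mdot = 166.4656 kg/s
Convert: 166.4656 kg/s * 3.6 = 599.28 t/h
mdot = 599.28 t/h


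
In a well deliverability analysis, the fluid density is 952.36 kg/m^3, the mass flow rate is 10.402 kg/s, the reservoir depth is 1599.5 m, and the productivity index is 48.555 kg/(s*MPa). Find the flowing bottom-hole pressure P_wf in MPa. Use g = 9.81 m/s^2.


Step 1: P_i = rho*g*h/1e6 = 952.36*9.81*1599.5/1e6 = 14.94357 MPa
Step 2: P_wf = P_i - mdot/PI = 14.94357 - 10.402/48.555 = 14.729 MPa
P_wf = 14.729 MPa


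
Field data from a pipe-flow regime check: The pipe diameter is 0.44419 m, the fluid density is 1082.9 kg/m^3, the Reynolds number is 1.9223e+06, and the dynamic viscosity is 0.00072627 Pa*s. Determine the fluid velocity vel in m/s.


vel = Re * mu / (rho * D)
vel = 1.9223e+06 * 0.00072627 / (1082.9 * 0.44419)
vel = 2.9024 m/s


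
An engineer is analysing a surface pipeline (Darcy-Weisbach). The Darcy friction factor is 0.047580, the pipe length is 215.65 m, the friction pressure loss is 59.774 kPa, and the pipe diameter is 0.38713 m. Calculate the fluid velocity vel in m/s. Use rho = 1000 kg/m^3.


vel = sqrt(dP*1000*2*D / (f*L*rho))
vel = sqrt(59.774*1000*2*0.38713 / (0.047580*215.65*1000))
vel = 2.1238 m/s


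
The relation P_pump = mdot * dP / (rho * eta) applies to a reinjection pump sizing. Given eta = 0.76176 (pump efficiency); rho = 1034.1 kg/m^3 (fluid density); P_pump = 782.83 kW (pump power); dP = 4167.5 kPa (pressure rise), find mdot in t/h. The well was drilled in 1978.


mdot = P_pump * rho * eta / dP
mdot = 782.83 * 1034.1 * 0.76176 / 4167.5
mdot = 147.9696 kg/s
Convert: 147.9696 kg/s * 3.6 = 532.69 t/h
mdot = 532.69 t/h


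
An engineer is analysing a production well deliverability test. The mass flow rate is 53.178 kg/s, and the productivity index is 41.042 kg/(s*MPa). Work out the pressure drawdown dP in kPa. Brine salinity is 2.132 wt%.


dP = mdot * 1000 / PI
dP = 53.178 * 1000 / 41.042
dP = 1295.7 kPa


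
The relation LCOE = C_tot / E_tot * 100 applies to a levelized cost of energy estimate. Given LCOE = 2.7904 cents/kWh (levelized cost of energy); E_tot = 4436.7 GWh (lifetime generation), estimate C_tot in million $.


C_tot = LCOE / 100 * E_tot
C_tot = 2.7904 / 100 * 4436.7
C_tot = 123.80 million $


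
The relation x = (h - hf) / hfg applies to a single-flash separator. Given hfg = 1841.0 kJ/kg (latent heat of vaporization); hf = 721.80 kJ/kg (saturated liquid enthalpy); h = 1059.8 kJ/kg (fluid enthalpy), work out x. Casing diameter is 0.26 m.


x = (h - hf) / hfg
x = (1059.8 - 721.80) / 1841.0
x = 0.18360


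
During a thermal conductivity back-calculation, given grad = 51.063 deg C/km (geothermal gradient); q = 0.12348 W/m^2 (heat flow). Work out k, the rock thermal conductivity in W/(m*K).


k = q / (grad / 1000)
k = 0.12348 / (51.063 / 1000)
k = 2.4182 W/(m*K)


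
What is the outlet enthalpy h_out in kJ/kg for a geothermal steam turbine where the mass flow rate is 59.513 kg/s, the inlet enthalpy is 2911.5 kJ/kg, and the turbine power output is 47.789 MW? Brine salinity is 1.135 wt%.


h_out = h_in - P * 1000 / mdot
h_out = 2911.5 - 47.789 * 1000 / 59.513
h_out = 2108.5 kJ/kg


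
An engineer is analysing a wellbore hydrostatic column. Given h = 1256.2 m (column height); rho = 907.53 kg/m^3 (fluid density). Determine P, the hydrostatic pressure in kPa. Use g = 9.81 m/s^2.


P = rho * g * h / 1e6
P = 907.53 * 9.81 * 1256.2 / 1e6
P = 11.18378 MPa
Convert: 11.18378 MPa * 1000.0 = 11184 kPa
P = 11184 kPa


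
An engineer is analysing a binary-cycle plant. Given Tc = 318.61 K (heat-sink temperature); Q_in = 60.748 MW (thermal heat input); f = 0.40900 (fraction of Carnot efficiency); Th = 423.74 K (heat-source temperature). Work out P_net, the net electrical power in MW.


Step 1: eta = (1 - Tc/Th)*f = (1 - 318.61/423.74)*0.409 = 0.1014730
Step 2: P_net = eta * Q_in = 0.1014730 * 60.748 = 6.1643 MW
P_net = 6.1643 MW


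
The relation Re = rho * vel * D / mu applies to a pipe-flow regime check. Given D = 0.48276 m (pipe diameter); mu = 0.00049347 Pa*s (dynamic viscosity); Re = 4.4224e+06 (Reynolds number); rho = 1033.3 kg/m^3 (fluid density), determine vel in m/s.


vel = Re * mu / (rho * D)
vel = 4.4224e+06 * 0.00049347 / (1033.3 * 0.48276)
vel = 4.3748 m/s


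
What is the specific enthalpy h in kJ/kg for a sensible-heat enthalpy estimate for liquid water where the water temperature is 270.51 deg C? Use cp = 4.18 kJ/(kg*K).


h = cp * T
h = 4.18 * 270.51
h = 1130.7 kJ/kg


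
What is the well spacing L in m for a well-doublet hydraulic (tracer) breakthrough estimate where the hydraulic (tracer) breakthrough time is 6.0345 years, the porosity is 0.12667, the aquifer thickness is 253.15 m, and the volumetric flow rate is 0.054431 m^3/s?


L = sqrt(t_bt*365.25*86400*3*Qv / (pi*hr*phi))
L = sqrt(6.0345*365.25*86400*3*0.054431 / (pi*253.15*0.12667))
L = 555.59 m


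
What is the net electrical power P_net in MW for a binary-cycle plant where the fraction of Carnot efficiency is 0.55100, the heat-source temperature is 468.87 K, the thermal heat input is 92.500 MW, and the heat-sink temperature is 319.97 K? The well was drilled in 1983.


Step 1: eta = (1 - Tc/Th)*f = (1 - 319.97/468.87)*0.551 = 0.1749822
Step 2: P_net = eta * Q_in = 0.1749822 * 92.5 = 16.186 MW
P_net = 16.186 MW


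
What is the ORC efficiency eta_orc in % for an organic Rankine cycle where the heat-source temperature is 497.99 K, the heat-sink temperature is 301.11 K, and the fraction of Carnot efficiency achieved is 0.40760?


eta_orc = (1 - Tc/Th) * f * 100
eta_orc = (1 - 301.11/497.99) * 0.40760 * 100
eta_orc = 16.114 %


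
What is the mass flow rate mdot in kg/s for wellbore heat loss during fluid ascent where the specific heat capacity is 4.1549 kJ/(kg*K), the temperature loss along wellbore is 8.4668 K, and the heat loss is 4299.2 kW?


mdot = Q_loss / (cp * dT)
mdot = 4299.2 / (4.1549 * 8.4668)
mdot = 122.21 kg/s


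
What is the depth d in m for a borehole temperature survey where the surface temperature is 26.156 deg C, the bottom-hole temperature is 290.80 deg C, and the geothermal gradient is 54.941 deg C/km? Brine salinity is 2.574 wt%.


d = (T_d - T_surf) / grad * 1000
d = (290.80 - 26.156) / 54.941 * 1000
d = 4816.9 m


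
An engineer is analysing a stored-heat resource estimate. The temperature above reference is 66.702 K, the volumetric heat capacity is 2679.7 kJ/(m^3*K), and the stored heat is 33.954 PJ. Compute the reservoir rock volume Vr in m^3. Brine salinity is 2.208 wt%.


Vr = Q_s * 1e12 / (rhoc * dT)
Vr = 33.954 * 1e12 / (2679.7 * 66.702)
Vr = 1.8996e+08 m^3


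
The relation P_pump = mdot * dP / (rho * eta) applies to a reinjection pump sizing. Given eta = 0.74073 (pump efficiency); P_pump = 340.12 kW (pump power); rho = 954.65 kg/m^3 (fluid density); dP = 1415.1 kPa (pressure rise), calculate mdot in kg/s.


mdot = P_pump * rho * eta / dP
mdot = 340.12 * 954.65 * 0.74073 / 1415.1
mdot = 169.96 kg/s


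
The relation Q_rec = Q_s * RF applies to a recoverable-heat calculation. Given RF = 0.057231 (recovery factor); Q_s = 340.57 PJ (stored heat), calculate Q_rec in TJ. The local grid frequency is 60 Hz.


Q_rec = Q_s * RF
Q_rec = 340.57 * 0.057231
Q_rec = 19.49116 PJ
Convert: 19.49116 PJ * 1000.0 = 19491 TJ
Q_rec = 19491 TJ


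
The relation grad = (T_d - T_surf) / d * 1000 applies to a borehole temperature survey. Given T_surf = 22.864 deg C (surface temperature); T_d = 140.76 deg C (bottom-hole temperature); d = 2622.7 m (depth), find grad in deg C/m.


grad = (T_d - T_surf) / d * 1000
grad = (140.76 - 22.864) / 2622.7 * 1000
grad = 44.95215 deg C/km
Convert: 44.95215 deg C/km * 0.001 = 0.044952 deg C/m
grad = 0.044952 deg C/m


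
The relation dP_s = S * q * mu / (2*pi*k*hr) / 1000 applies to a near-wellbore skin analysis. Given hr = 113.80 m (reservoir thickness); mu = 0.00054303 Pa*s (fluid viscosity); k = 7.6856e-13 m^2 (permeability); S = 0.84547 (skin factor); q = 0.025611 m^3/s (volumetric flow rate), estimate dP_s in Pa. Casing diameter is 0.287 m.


dP_s = S * q * mu / (2*pi*k*hr) / 1000
dP_s = 0.84547 * 0.025611 * 0.00054303 / (2*pi*7.6856e-13*113.80) / 1000
dP_s = 21.39679 kPa
Convert: 21.39679 kPa * 1000.0 = 21397 Pa
dP_s = 21397 Pa


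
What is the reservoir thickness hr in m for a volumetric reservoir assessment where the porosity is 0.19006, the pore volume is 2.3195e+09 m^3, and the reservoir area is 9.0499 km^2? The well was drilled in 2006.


hr = Vp / (A * 1e6 * phi)
hr = 2.3195e+09 / (9.0499 * 1e6 * 0.19006)
hr = 1348.5 m


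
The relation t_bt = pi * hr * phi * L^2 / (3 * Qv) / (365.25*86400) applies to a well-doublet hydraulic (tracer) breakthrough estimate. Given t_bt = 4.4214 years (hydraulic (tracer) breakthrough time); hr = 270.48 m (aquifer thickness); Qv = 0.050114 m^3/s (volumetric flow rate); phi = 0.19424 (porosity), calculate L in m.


L = sqrt(t_bt*365.25*86400*3*Qv / (pi*hr*phi))
L = sqrt(4.4214*365.25*86400*3*0.050114 / (pi*270.48*0.19424))
L = 356.50 m
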